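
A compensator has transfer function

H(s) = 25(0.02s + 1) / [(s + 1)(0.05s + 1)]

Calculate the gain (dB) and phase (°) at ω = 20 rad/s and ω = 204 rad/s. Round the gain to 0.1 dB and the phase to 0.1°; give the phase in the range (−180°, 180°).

ω = 20: -0.4 dB, -110.3°; ω = 204: -26.0 dB, -97.9°

At ω = 20 rad/s:
zero (1 + j20·0.02) = 1 + j0.4 → |·| ≈ 1.077, ∠ ≈ 21.80°
pole (1 + j20·1) = 1 + j20 → |·| ≈ 20.025, ∠ ≈ 87.14°
pole (1 + j20·0.05) = 1 + j1 → |·| ≈ 1.4142, ∠ ≈ 45.00°
|H| = 25 · 1.077 / (20.025 · 1.4142) ≈ 0.95076
Gain = 20 log₁₀(0.95076) ≈ -0.44 dB
∠H = (21.80°) − (87.14° + 45.00°) = -110.34°

At ω = 204 rad/s:
zero (1 + j204·0.02) = 1 + j4.08 → |·| ≈ 4.2008, ∠ ≈ 76.23°
pole (1 + j204·1) = 1 + j204 → |·| ≈ 204, ∠ ≈ 89.72°
pole (1 + j204·0.05) = 1 + j10.2 → |·| ≈ 10.249, ∠ ≈ 84.40°
|H| = 25 · 4.2008 / (204 · 10.249) ≈ 0.05023
Gain = 20 log₁₀(0.05023) ≈ -25.98 dB
∠H = (76.23°) − (89.72° + 84.40°) = -97.89°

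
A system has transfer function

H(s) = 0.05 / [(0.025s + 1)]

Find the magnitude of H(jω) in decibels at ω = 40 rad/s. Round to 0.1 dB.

-29.0 dB

At ω = 40 rad/s:
pole (1 + j40·0.025) = 1 + j1 → |·| ≈ 1.4142, ∠ ≈ 45.00°
|H| = 0.05 · 1 / (1.4142) ≈ 0.035356
Gain = 20 log₁₀(0.035356) ≈ -29.03 dB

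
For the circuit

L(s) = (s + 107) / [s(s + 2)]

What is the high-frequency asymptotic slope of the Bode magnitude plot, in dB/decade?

Each pole contributes −20 dB/decade at high frequency; each zero contributes +20 dB/decade.
Net: 1 zero(s) − 2 pole(s) → -20 dB/decade.

-20 dB/decade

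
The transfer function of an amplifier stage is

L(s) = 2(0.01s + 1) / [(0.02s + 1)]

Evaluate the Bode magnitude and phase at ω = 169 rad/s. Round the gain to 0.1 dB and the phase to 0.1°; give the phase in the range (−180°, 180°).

0.9 dB, -14.1°

At ω = 169 rad/s:
zero (1 + j169·0.01) = 1 + j1.69 → |·| ≈ 1.9637, ∠ ≈ 59.39°
pole (1 + j169·0.02) = 1 + j3.38 → |·| ≈ 3.5248, ∠ ≈ 73.52°
|L| = 2 · 1.9637 / (3.5248) ≈ 1.1142
Gain = 20 log₁₀(1.1142) ≈ 0.94 dB
∠L = (59.39°) − (73.52°) = -14.13°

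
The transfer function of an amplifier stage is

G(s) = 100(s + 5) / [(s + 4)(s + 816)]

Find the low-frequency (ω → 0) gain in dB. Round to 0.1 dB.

-16.3 dB

G(0) = 100·5 / (4·816) ≈ 0.15319
20 log₁₀(0.15319) ≈ -16.30 dB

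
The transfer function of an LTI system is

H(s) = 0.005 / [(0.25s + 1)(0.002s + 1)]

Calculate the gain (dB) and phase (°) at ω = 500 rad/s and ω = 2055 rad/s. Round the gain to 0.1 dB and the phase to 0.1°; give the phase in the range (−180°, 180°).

At ω = 500 rad/s:
pole (1 + j500·0.25) = 1 + j125 → |·| ≈ 125, ∠ ≈ 89.54°
pole (1 + j500·0.002) = 1 + j1 → |·| ≈ 1.4142, ∠ ≈ 45.00°
|H| = 0.005 · 1 / (125 · 1.4142) ≈ 2.8285e-05
Gain = 20 log₁₀(2.8285e-05) ≈ -90.97 dB
∠H = (0°) − (89.54° + 45.00°) = -134.54°

At ω = 2055 rad/s:
pole (1 + j2055·0.25) = 1 + j513.75 → |·| ≈ 513.75, ∠ ≈ 89.89°
pole (1 + j2055·0.002) = 1 + j4.11 → |·| ≈ 4.2299, ∠ ≈ 76.33°
|H| = 0.005 · 1 / (513.75 · 4.2299) ≈ 2.3008e-06
Gain = 20 log₁₀(2.3008e-06) ≈ -112.76 dB
∠H = (0°) − (89.89° + 76.33°) = -166.22°

ω = 500: -91.0 dB, -134.5°; ω = 2055: -112.8 dB, -166.2°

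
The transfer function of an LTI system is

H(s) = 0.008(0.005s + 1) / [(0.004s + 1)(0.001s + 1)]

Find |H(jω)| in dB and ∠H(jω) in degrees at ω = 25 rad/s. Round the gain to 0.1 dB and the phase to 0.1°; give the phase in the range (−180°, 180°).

At ω = 25 rad/s:
zero (1 + j25·0.005) = 1 + j0.125 → |·| ≈ 1.0078, ∠ ≈ 7.13°
pole (1 + j25·0.004) = 1 + j0.1 → |·| ≈ 1.005, ∠ ≈ 5.71°
pole (1 + j25·0.001) = 1 + j0.025 → |·| ≈ 1.0003, ∠ ≈ 1.43°
|H| = 0.008 · 1.0078 / (1.005 · 1.0003) ≈ 0.0080199
Gain = 20 log₁₀(0.0080199) ≈ -41.92 dB
∠H = (7.13°) − (5.71° + 1.43°) = -0.01°

-41.9 dB, -0.0°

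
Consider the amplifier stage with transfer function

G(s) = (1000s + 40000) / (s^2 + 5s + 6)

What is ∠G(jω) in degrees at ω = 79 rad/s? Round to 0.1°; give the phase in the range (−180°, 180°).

-113.2°

Substitute s = j79:
Numerator: 1000(j79) + 40000 = 40000 + j79000
Denominator: (j79)^2 + 5(j79) + 6 = -6235 + j395
|N| = √(40000² + 79000²) ≈ 88549, ∠N ≈ 63.15°
|D| = √(6235² + 395²) ≈ 6247.5, ∠D ≈ 176.38°
∠G = 63.15° − 176.38° = -113.23°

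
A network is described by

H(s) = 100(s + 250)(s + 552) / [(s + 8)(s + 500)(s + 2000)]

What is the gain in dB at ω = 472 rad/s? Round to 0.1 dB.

At s = jω = j472:
zero (s+250): 250 + j472 → |·| = √(250²+472²) = √285284 ≈ 534.12, ∠ = arctan(472/250) ≈ 62.09°
zero (s+552): 552 + j472 → |·| = √(552²+472²) = √527488 ≈ 726.28, ∠ = arctan(472/552) ≈ 40.53°
pole (s+8): 8 + j472 → |·| = √(8²+472²) = √222848 ≈ 472.07, ∠ = arctan(472/8) ≈ 89.03°
pole (s+500): 500 + j472 → |·| = √(500²+472²) = √472784 ≈ 687.59, ∠ = arctan(472/500) ≈ 43.35°
pole (s+2000): 2000 + j472 → |·| = √(2000²+472²) = √4222784 ≈ 2054.9, ∠ = arctan(472/2000) ≈ 13.28°
|H| = 100 · 3.8792e+05 / 6.67e+08 ≈ 0.058159
Gain = 20 log₁₀(0.058159) ≈ -24.71 dB

-24.7 dB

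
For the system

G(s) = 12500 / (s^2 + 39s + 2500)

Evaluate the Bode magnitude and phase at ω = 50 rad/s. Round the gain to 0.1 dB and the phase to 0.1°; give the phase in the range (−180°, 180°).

16.1 dB, -90.0°

At s = jω = j50:
quadratic: (j50)² + 39·j50 + 2500 = 0 + j1950 → |·| ≈ 1950, ∠ ≈ 90.00°
|G| = 12500 / 1950 ≈ 6.4103
Gain = 20 log₁₀(6.4103) ≈ 16.14 dB
∠G = 0.00° − 90.00° = -90.00°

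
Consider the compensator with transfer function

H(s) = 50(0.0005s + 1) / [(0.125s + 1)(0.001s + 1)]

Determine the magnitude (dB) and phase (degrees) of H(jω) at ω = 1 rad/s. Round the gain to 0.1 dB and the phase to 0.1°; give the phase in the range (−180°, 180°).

At ω = 1 rad/s:
zero (1 + j1·0.0005) = 1 + j0.0005 → |·| ≈ 1, ∠ ≈ 0.03°
pole (1 + j1·0.125) = 1 + j0.125 → |·| ≈ 1.0078, ∠ ≈ 7.13°
pole (1 + j1·0.001) = 1 + j0.001 → |·| ≈ 1, ∠ ≈ 0.06°
|H| = 50 · 1 / (1.0078 · 1) ≈ 49.613
Gain = 20 log₁₀(49.613) ≈ 33.91 dB
∠H = (0.03°) − (7.13° + 0.06°) = -7.16°

33.9 dB, -7.2°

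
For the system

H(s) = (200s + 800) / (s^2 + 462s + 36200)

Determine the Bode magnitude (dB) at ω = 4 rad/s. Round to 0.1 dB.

-30.1 dB

Substitute s = j4:
Numerator: 200(j4) + 800 = 800 + j800
Denominator: (j4)^2 + 462(j4) + 36200 = 36184 + j1848
|N| = √(800² + 800²) ≈ 1131.4, ∠N ≈ 45.00°
|D| = √(36184² + 1848²) ≈ 36231, ∠D ≈ 2.92°
|H| = 1131.4 / 36231 ≈ 0.031227
Gain = 20 log₁₀(0.031227) ≈ -30.11 dB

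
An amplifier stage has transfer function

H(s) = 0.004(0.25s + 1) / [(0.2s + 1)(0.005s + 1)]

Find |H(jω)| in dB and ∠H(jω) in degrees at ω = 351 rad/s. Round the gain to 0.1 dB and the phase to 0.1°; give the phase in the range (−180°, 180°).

At ω = 351 rad/s:
zero (1 + j351·0.25) = 1 + j87.75 → |·| ≈ 87.756, ∠ ≈ 89.35°
pole (1 + j351·0.2) = 1 + j70.2 → |·| ≈ 70.207, ∠ ≈ 89.18°
pole (1 + j351·0.005) = 1 + j1.755 → |·| ≈ 2.0199, ∠ ≈ 60.33°
|H| = 0.004 · 87.756 / (70.207 · 2.0199) ≈ 0.0024753
Gain = 20 log₁₀(0.0024753) ≈ -52.13 dB
∠H = (89.35°) − (89.18° + 60.33°) = -60.16°

-52.1 dB, -60.2°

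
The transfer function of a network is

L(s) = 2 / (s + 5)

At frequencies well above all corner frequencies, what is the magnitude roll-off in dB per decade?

Each pole contributes −20 dB/decade at high frequency; each zero contributes +20 dB/decade.
Net: 0 zero(s) − 1 pole(s) → -20 dB/decade.

-20 dB/decade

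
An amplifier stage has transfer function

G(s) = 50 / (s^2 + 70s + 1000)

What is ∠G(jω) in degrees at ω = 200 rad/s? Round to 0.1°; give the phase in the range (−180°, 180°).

-160.3°

Substitute s = j200:
Numerator: 50 = 50 + j0
Denominator: (j200)^2 + 70(j200) + 1000 = -39000 + j14000
|N| = √(50² + 0²) ≈ 50, ∠N ≈ 0.00°
|D| = √(39000² + 14000²) ≈ 41437, ∠D ≈ 160.25°
∠G = 0.00° − 160.25° = -160.25°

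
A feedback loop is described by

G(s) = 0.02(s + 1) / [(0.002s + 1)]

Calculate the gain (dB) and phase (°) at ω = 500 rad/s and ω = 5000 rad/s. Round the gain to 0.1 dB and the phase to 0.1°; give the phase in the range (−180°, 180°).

ω = 500: 17.0 dB, 44.9°; ω = 5000: 20.0 dB, 5.7°

At ω = 500 rad/s:
zero (1 + j500·1) = 1 + j500 → |·| ≈ 500, ∠ ≈ 89.89°
pole (1 + j500·0.002) = 1 + j1 → |·| ≈ 1.4142, ∠ ≈ 45.00°
|G| = 0.02 · 500 / (1.4142) ≈ 7.0711
Gain = 20 log₁₀(7.0711) ≈ 16.99 dB
∠G = (89.89°) − (45.00°) = 44.89°

At ω = 5000 rad/s:
zero (1 + j5000·1) = 1 + j5000 → |·| ≈ 5000, ∠ ≈ 89.99°
pole (1 + j5000·0.002) = 1 + j10 → |·| ≈ 10.05, ∠ ≈ 84.29°
|G| = 0.02 · 5000 / (10.05) ≈ 9.9502
Gain = 20 log₁₀(9.9502) ≈ 19.96 dB
∠G = (89.99°) − (84.29°) = 5.70°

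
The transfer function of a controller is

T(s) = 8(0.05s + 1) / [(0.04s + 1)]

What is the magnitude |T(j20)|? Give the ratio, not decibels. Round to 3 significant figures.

8.83

At ω = 20 rad/s:
zero (1 + j20·0.05) = 1 + j1 → |·| ≈ 1.4142, ∠ ≈ 45.00°
pole (1 + j20·0.04) = 1 + j0.8 → |·| ≈ 1.2806, ∠ ≈ 38.66°
|T| = 8 · 1.4142 / (1.2806) ≈ 8.8346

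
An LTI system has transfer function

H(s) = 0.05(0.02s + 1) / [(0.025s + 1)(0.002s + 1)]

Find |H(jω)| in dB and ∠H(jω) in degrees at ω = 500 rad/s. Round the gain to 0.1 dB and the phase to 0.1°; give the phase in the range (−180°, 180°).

-31.0 dB, -46.1°

At ω = 500 rad/s:
zero (1 + j500·0.02) = 1 + j10 → |·| ≈ 10.05, ∠ ≈ 84.29°
pole (1 + j500·0.025) = 1 + j12.5 → |·| ≈ 12.54, ∠ ≈ 85.43°
pole (1 + j500·0.002) = 1 + j1 → |·| ≈ 1.4142, ∠ ≈ 45.00°
|H| = 0.05 · 10.05 / (12.54 · 1.4142) ≈ 0.028335
Gain = 20 log₁₀(0.028335) ≈ -30.95 dB
∠H = (84.29°) − (85.43° + 45.00°) = -46.14°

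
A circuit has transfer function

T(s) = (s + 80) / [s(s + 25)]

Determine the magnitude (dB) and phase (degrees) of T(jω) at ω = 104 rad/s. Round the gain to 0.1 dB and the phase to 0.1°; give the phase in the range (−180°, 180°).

At s = jω = j104:
zero (s+80): 80 + j104 → |·| = √(80²+104²) = √17216 ≈ 131.21, ∠ = arctan(104/80) ≈ 52.43°
pole (s+25): 25 + j104 → |·| = √(25²+104²) = √11441 ≈ 106.96, ∠ = arctan(104/25) ≈ 76.48°
pole at origin: |s| = 104, ∠ = 90.00° (in denominator)
|T| = 1 · 131.21 / 11124 ≈ 0.011795
Gain = 20 log₁₀(0.011795) ≈ -38.57 dB
∠T = 52.43° − 166.48° = -114.05°

-38.6 dB, -114.1°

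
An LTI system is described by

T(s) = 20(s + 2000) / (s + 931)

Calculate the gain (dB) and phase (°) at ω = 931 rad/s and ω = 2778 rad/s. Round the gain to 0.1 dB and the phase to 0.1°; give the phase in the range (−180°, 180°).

ω = 931: 30.5 dB, -20.0°; ω = 2778: 27.4 dB, -17.2°

At s = jω = j931:
zero (s+2000): 2000 + j931 → |·| = √(2000²+931²) = √4866761 ≈ 2206.1, ∠ = arctan(931/2000) ≈ 24.96°
pole (s+931): 931 + j931 → |·| = √(931²+931²) = √1733522 ≈ 1316.6, ∠ = arctan(931/931) ≈ 45.00°
|T| = 20 · 2206.1 / 1316.6 ≈ 33.512
Gain = 20 log₁₀(33.512) ≈ 30.50 dB
∠T = 24.96° − 45.00° = -20.04°

At s = jω = j2778:
zero (s+2000): 2000 + j2778 → |·| = √(2000²+2778²) = √11717284 ≈ 3423.1, ∠ = arctan(2778/2000) ≈ 54.25°
pole (s+931): 931 + j2778 → |·| = √(931²+2778²) = √8584045 ≈ 2929.9, ∠ = arctan(2778/931) ≈ 71.47°
|T| = 20 · 3423.1 / 2929.9 ≈ 23.367
Gain = 20 log₁₀(23.367) ≈ 27.37 dB
∠T = 54.25° − 71.47° = -17.22°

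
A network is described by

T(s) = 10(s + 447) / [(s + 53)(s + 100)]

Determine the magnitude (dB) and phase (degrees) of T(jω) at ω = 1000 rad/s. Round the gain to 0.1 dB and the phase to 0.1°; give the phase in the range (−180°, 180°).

-39.3 dB, -105.3°

At s = jω = j1000:
zero (s+447): 447 + j1000 → |·| = √(447²+1000²) = √1199809 ≈ 1095.4, ∠ = arctan(1000/447) ≈ 65.92°
pole (s+53): 53 + j1000 → |·| = √(53²+1000²) = √1002809 ≈ 1001.4, ∠ = arctan(1000/53) ≈ 86.97°
pole (s+100): 100 + j1000 → |·| = √(100²+1000²) = √1010000 ≈ 1005, ∠ = arctan(1000/100) ≈ 84.29°
|T| = 10 · 1095.4 / 1.0064e+06 ≈ 0.010884
Gain = 20 log₁₀(0.010884) ≈ -39.26 dB
∠T = 65.92° − 171.26° = -105.34°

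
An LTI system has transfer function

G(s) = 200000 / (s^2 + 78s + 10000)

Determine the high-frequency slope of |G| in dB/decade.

Each pole contributes −20 dB/decade at high frequency; each zero contributes +20 dB/decade.
Net: 0 zero(s) − 2 pole(s) → -40 dB/decade.

-40 dB/decade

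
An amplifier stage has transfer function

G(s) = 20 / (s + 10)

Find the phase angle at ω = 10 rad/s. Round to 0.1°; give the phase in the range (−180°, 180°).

Substitute s = j10:
Numerator: 20 = 20 + j0
Denominator: (j10) + 10 = 10 + j10
|N| = √(20² + 0²) ≈ 20, ∠N ≈ 0.00°
|D| = √(10² + 10²) ≈ 14.142, ∠D ≈ 45.00°
∠G = 0.00° − 45.00° = -45.00°

-45.0°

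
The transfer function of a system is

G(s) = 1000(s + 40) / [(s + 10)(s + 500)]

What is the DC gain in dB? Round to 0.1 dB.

18.1 dB

G(0) = 1000·40 / (10·500) = 8
20 log₁₀(8) ≈ 18.06 dB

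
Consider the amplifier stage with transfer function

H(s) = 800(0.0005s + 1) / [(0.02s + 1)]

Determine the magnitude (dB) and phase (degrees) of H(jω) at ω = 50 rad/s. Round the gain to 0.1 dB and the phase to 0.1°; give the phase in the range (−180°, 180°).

55.1 dB, -43.6°

At ω = 50 rad/s:
zero (1 + j50·0.0005) = 1 + j0.025 → |·| ≈ 1.0003, ∠ ≈ 1.43°
pole (1 + j50·0.02) = 1 + j1 → |·| ≈ 1.4142, ∠ ≈ 45.00°
|H| = 800 · 1.0003 / (1.4142) ≈ 565.86
Gain = 20 log₁₀(565.86) ≈ 55.05 dB
∠H = (1.43°) − (45.00°) = -43.57°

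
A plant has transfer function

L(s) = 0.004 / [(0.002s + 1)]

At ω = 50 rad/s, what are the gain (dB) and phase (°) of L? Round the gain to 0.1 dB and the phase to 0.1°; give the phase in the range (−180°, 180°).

-48.0 dB, -5.7°

At ω = 50 rad/s:
pole (1 + j50·0.002) = 1 + j0.1 → |·| ≈ 1.005, ∠ ≈ 5.71°
|L| = 0.004 · 1 / (1.005) ≈ 0.0039801
Gain = 20 log₁₀(0.0039801) ≈ -48.00 dB
∠L = (0°) − (5.71°) = -5.71°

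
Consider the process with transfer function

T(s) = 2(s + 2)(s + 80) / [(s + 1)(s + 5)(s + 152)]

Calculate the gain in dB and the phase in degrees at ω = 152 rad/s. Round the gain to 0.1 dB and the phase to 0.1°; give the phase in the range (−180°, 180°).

-39.6 dB, -71.3°

At s = jω = j152:
zero (s+2): 2 + j152 → |·| = √(2²+152²) = √23108 ≈ 152.01, ∠ = arctan(152/2) ≈ 89.25°
zero (s+80): 80 + j152 → |·| = √(80²+152²) = √29504 ≈ 171.77, ∠ = arctan(152/80) ≈ 62.24°
pole (s+1): 1 + j152 → |·| = √(1²+152²) = √23105 ≈ 152, ∠ = arctan(152/1) ≈ 89.62°
pole (s+5): 5 + j152 → |·| = √(5²+152²) = √23129 ≈ 152.08, ∠ = arctan(152/5) ≈ 88.12°
pole (s+152): 152 + j152 → |·| = √(152²+152²) = √46208 ≈ 214.96, ∠ = arctan(152/152) ≈ 45.00°
|T| = 2 · 26111 / 4.969e+06 ≈ 0.01051
Gain = 20 log₁₀(0.01051) ≈ -39.57 dB
∠T = 151.49° − 222.74° = -71.25°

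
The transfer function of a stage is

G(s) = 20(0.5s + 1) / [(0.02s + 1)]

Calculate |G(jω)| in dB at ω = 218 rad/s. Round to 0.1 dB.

At ω = 218 rad/s:
zero (1 + j218·0.5) = 1 + j109 → |·| ≈ 109, ∠ ≈ 89.47°
pole (1 + j218·0.02) = 1 + j4.36 → |·| ≈ 4.4732, ∠ ≈ 77.08°
|G| = 20 · 109 / (4.4732) ≈ 487.35
Gain = 20 log₁₀(487.35) ≈ 53.76 dB

53.8 dB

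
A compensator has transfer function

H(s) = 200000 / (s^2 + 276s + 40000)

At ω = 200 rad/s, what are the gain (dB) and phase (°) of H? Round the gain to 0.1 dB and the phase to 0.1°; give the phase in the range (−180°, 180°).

At s = jω = j200:
quadratic: (j200)² + 276·j200 + 40000 = 0 + j55200 → |·| ≈ 55200, ∠ ≈ 90.00°
|H| = 200000 / 55200 ≈ 3.6232
Gain = 20 log₁₀(3.6232) ≈ 11.18 dB
∠H = 0.00° − 90.00° = -90.00°

11.2 dB, -90.0°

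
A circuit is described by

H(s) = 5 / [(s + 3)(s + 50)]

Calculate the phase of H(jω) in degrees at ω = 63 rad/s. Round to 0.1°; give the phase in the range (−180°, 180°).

-138.8°

At s = jω = j63:
pole (s+3): 3 + j63 → |·| = √(3²+63²) = √3978 ≈ 63.071, ∠ = arctan(63/3) ≈ 87.27°
pole (s+50): 50 + j63 → |·| = √(50²+63²) = √6469 ≈ 80.43, ∠ = arctan(63/50) ≈ 51.56°
∠H = 0.00° − 138.83° = -138.83°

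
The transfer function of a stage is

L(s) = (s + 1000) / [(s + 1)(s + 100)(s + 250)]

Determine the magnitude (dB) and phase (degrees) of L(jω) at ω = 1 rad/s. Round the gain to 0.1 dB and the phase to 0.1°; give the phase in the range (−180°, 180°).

-31.0 dB, -45.7°

At s = jω = j1:
zero (s+1000): 1000 + j1 → |·| = √(1000²+1²) = √1000001 ≈ 1000, ∠ = arctan(1/1000) ≈ 0.06°
pole (s+1): 1 + j1 → |·| = √(1²+1²) = √2 ≈ 1.4142, ∠ = arctan(1/1) ≈ 45.00°
pole (s+100): 100 + j1 → |·| = √(100²+1²) = √10001 ≈ 100, ∠ = arctan(1/100) ≈ 0.57°
pole (s+250): 250 + j1 → |·| = √(250²+1²) = √62501 ≈ 250, ∠ = arctan(1/250) ≈ 0.23°
|L| = 1 · 1000 / 35355 ≈ 0.028285
Gain = 20 log₁₀(0.028285) ≈ -30.97 dB
∠L = 0.06° − 45.80° = -45.74°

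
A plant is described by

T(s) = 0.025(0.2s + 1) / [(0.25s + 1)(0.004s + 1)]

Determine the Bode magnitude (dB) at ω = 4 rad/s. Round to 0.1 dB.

At ω = 4 rad/s:
zero (1 + j4·0.2) = 1 + j0.8 → |·| ≈ 1.2806, ∠ ≈ 38.66°
pole (1 + j4·0.25) = 1 + j1 → |·| ≈ 1.4142, ∠ ≈ 45.00°
pole (1 + j4·0.004) = 1 + j0.016 → |·| ≈ 1.0001, ∠ ≈ 0.92°
|T| = 0.025 · 1.2806 / (1.4142 · 1.0001) ≈ 0.022636
Gain = 20 log₁₀(0.022636) ≈ -32.90 dB

-32.9 dB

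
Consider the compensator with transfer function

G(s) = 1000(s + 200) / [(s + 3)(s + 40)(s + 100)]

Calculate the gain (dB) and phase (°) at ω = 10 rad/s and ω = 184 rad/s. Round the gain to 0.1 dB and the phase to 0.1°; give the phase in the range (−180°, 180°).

ω = 10: 13.3 dB, -90.2°; ω = 184: -28.5 dB, 174.3°

At s = jω = j10:
zero (s+200): 200 + j10 → |·| = √(200²+10²) = √40100 ≈ 200.25, ∠ = arctan(10/200) ≈ 2.86°
pole (s+3): 3 + j10 → |·| = √(3²+10²) = √109 ≈ 10.44, ∠ = arctan(10/3) ≈ 73.30°
pole (s+40): 40 + j10 → |·| = √(40²+10²) = √1700 ≈ 41.231, ∠ = arctan(10/40) ≈ 14.04°
pole (s+100): 100 + j10 → |·| = √(100²+10²) = √10100 ≈ 100.5, ∠ = arctan(10/100) ≈ 5.71°
|G| = 1000 · 200.25 / 43260 ≈ 4.629
Gain = 20 log₁₀(4.629) ≈ 13.31 dB
∠G = 2.86° − 93.05° = -90.19°

At s = jω = j184:
zero (s+200): 200 + j184 → |·| = √(200²+184²) = √73856 ≈ 271.76, ∠ = arctan(184/200) ≈ 42.61°
pole (s+3): 3 + j184 → |·| = √(3²+184²) = √33865 ≈ 184.02, ∠ = arctan(184/3) ≈ 89.07°
pole (s+40): 40 + j184 → |·| = √(40²+184²) = √35456 ≈ 188.3, ∠ = arctan(184/40) ≈ 77.74°
pole (s+100): 100 + j184 → |·| = √(100²+184²) = √43856 ≈ 209.42, ∠ = arctan(184/100) ≈ 61.48°
|G| = 1000 · 271.76 / 7.2566e+06 ≈ 0.03745
Gain = 20 log₁₀(0.03745) ≈ -28.53 dB
∠G = 42.61° − 228.29° = -185.68° ≡ 174.32° (principal value)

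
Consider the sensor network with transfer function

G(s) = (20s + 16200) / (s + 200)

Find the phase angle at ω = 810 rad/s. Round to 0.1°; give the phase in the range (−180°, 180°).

-31.1°

Substitute s = j810:
Numerator: 20(j810) + 16200 = 16200 + j16200
Denominator: (j810) + 200 = 200 + j810
|N| = √(16200² + 16200²) ≈ 22910, ∠N ≈ 45.00°
|D| = √(200² + 810²) ≈ 834.33, ∠D ≈ 76.13°
∠G = 45.00° − 76.13° = -31.13°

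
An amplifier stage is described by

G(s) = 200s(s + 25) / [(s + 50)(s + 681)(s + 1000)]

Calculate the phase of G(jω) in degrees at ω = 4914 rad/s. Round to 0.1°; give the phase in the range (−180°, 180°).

At s = jω = j4914:
zero (s+25): 25 + j4914 → |·| = √(25²+4914²) = √24148021 ≈ 4914.1, ∠ = arctan(4914/25) ≈ 89.71°
zero at origin: s = j4914 → |·| = 4914, ∠ = 90.00°
pole (s+50): 50 + j4914 → |·| = √(50²+4914²) = √24149896 ≈ 4914.3, ∠ = arctan(4914/50) ≈ 89.42°
pole (s+681): 681 + j4914 → |·| = √(681²+4914²) = √24611157 ≈ 4961, ∠ = arctan(4914/681) ≈ 82.11°
pole (s+1000): 1000 + j4914 → |·| = √(1000²+4914²) = √25147396 ≈ 5014.7, ∠ = arctan(4914/1000) ≈ 78.50°
∠G = 179.71° − 250.03° = -70.32°

-70.3°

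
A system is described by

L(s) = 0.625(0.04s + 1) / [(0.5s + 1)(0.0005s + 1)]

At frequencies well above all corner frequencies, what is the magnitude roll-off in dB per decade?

Each pole contributes −20 dB/decade at high frequency; each zero contributes +20 dB/decade.
Net: 1 zero(s) − 2 pole(s) → -20 dB/decade.

-20 dB/decade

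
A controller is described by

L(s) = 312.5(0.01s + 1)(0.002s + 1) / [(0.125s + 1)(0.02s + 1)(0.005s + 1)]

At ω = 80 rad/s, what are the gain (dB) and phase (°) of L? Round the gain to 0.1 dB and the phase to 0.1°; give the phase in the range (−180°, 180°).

26.0 dB, -116.3°

At ω = 80 rad/s:
zero (1 + j80·0.01) = 1 + j0.8 → |·| ≈ 1.2806, ∠ ≈ 38.66°
zero (1 + j80·0.002) = 1 + j0.16 → |·| ≈ 1.0127, ∠ ≈ 9.09°
pole (1 + j80·0.125) = 1 + j10 → |·| ≈ 10.05, ∠ ≈ 84.29°
pole (1 + j80·0.02) = 1 + j1.6 → |·| ≈ 1.8868, ∠ ≈ 57.99°
pole (1 + j80·0.005) = 1 + j0.4 → |·| ≈ 1.077, ∠ ≈ 21.80°
|L| = 312.5 · 1.2806 · 1.0127 / (10.05 · 1.8868 · 1.077) ≈ 19.844
Gain = 20 log₁₀(19.844) ≈ 25.95 dB
∠L = (38.66° + 9.09°) − (84.29° + 57.99° + 21.80°) = -116.33°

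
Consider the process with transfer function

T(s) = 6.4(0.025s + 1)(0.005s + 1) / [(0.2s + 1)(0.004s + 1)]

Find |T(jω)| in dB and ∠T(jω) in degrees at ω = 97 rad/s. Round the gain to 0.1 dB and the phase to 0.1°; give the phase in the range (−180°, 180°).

At ω = 97 rad/s:
zero (1 + j97·0.025) = 1 + j2.425 → |·| ≈ 2.6231, ∠ ≈ 67.59°
zero (1 + j97·0.005) = 1 + j0.485 → |·| ≈ 1.1114, ∠ ≈ 25.87°
pole (1 + j97·0.2) = 1 + j19.4 → |·| ≈ 19.426, ∠ ≈ 87.05°
pole (1 + j97·0.004) = 1 + j0.388 → |·| ≈ 1.0726, ∠ ≈ 21.21°
|T| = 6.4 · 2.6231 · 1.1114 / (19.426 · 1.0726) ≈ 0.89546
Gain = 20 log₁₀(0.89546) ≈ -0.96 dB
∠T = (67.59° + 25.87°) − (87.05° + 21.21°) = -14.80°

-1.0 dB, -14.8°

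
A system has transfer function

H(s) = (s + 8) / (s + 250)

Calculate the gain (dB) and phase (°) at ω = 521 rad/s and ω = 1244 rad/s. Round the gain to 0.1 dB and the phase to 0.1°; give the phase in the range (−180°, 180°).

Substitute s = j521:
Numerator: (j521) + 8 = 8 + j521
Denominator: (j521) + 250 = 250 + j521
|N| = √(8² + 521²) ≈ 521.06, ∠N ≈ 89.12°
|D| = √(250² + 521²) ≈ 577.88, ∠D ≈ 64.37°
|H| = 521.06 / 577.88 ≈ 0.90168
Gain = 20 log₁₀(0.90168) ≈ -0.90 dB
∠H = 89.12° − 64.37° = 24.75°

Substitute s = j1244:
Numerator: (j1244) + 8 = 8 + j1244
Denominator: (j1244) + 250 = 250 + j1244
|N| = √(8² + 1244²) ≈ 1244, ∠N ≈ 89.63°
|D| = √(250² + 1244²) ≈ 1268.9, ∠D ≈ 78.64°
|H| = 1244 / 1268.9 ≈ 0.98038
Gain = 20 log₁₀(0.98038) ≈ -0.17 dB
∠H = 89.63° − 78.64° = 10.99°

ω = 521: -0.9 dB, 24.8°; ω = 1244: -0.2 dB, 11.0°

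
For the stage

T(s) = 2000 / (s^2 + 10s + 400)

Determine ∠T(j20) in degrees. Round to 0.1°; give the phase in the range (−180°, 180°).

At s = jω = j20:
quadratic: (j20)² + 10·j20 + 400 = 0 + j200 → |·| ≈ 200, ∠ ≈ 90.00°
∠T = 0.00° − 90.00° = -90.00°

-90.0°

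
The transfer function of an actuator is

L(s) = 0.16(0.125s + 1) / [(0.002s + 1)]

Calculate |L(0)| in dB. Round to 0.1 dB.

-15.9 dB

L(0) = 0.16 · 1 / 1 = 0.16
20 log₁₀(0.16) ≈ -15.92 dB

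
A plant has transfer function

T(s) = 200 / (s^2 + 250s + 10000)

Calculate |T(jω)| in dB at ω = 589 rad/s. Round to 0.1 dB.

-65.3 dB

Substitute s = j589:
Numerator: 200 = 200 + j0
Denominator: (j589)^2 + 250(j589) + 10000 = -336921 + j147250
|N| = √(200² + 0²) ≈ 200, ∠N ≈ 0.00°
|D| = √(336921² + 147250²) ≈ 3.6769e+05, ∠D ≈ 156.39°
|T| = 200 / 3.6769e+05 ≈ 0.00054394
Gain = 20 log₁₀(0.00054394) ≈ -65.29 dB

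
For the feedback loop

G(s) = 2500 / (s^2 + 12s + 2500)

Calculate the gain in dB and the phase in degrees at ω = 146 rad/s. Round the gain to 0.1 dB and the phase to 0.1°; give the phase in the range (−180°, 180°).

At s = jω = j146:
quadratic: (j146)² + 12·j146 + 2500 = -18816 + j1752 → |·| ≈ 18897, ∠ ≈ 174.68°
|G| = 2500 / 18897 ≈ 0.1323
Gain = 20 log₁₀(0.1323) ≈ -17.57 dB
∠G = 0.00° − 174.68° = -174.68°

-17.6 dB, -174.7°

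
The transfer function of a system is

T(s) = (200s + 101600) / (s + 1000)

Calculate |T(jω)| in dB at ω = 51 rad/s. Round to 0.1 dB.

40.2 dB

Substitute s = j51:
Numerator: 200(j51) + 101600 = 101600 + j10200
Denominator: (j51) + 1000 = 1000 + j51
|N| = √(101600² + 10200²) ≈ 1.0211e+05, ∠N ≈ 5.73°
|D| = √(1000² + 51²) ≈ 1001.3, ∠D ≈ 2.92°
|T| = 1.0211e+05 / 1001.3 ≈ 101.98
Gain = 20 log₁₀(101.98) ≈ 40.17 dB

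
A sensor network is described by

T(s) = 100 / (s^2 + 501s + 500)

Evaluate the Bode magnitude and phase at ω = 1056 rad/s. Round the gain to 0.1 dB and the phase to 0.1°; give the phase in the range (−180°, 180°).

Substitute s = j1056:
Numerator: 100 = 100 + j0
Denominator: (j1056)^2 + 501(j1056) + 500 = -1114636 + j529056
|N| = √(100² + 0²) ≈ 100, ∠N ≈ 0.00°
|D| = √(1114636² + 529056²) ≈ 1.2338e+06, ∠D ≈ 154.61°
|T| = 100 / 1.2338e+06 ≈ 8.105e-05
Gain = 20 log₁₀(8.105e-05) ≈ -81.82 dB
∠T = 0.00° − 154.61° = -154.61°

-81.8 dB, -154.6°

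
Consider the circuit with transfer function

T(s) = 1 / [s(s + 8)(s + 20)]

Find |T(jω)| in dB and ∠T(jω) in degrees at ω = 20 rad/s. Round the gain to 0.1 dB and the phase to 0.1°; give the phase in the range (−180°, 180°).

-81.7 dB, 156.8°

At s = jω = j20:
pole (s+8): 8 + j20 → |·| = √(8²+20²) = √464 ≈ 21.541, ∠ = arctan(20/8) ≈ 68.20°
pole (s+20): 20 + j20 → |·| = √(20²+20²) = √800 ≈ 28.284, ∠ = arctan(20/20) ≈ 45.00°
pole at origin: |s| = 20, ∠ = 90.00° (in denominator)
|T| = 1 / 12185 ≈ 8.2068e-05
Gain = 20 log₁₀(8.2068e-05) ≈ -81.72 dB
∠T = 0.00° − 203.20° = -203.20° ≡ 156.80° (principal value)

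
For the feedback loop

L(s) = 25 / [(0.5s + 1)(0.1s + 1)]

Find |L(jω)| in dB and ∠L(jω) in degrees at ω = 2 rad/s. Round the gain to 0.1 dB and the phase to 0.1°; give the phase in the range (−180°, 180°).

24.8 dB, -56.3°

At ω = 2 rad/s:
pole (1 + j2·0.5) = 1 + j1 → |·| ≈ 1.4142, ∠ ≈ 45.00°
pole (1 + j2·0.1) = 1 + j0.2 → |·| ≈ 1.0198, ∠ ≈ 11.31°
|L| = 25 · 1 / (1.4142 · 1.0198) ≈ 17.335
Gain = 20 log₁₀(17.335) ≈ 24.78 dB
∠L = (0°) − (45.00° + 11.31°) = -56.31°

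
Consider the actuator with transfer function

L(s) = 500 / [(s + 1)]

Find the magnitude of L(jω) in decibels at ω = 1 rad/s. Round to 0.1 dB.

51.0 dB

At ω = 1 rad/s:
pole (1 + j1·1) = 1 + j1 → |·| ≈ 1.4142, ∠ ≈ 45.00°
|L| = 500 · 1 / (1.4142) ≈ 353.56
Gain = 20 log₁₀(353.56) ≈ 50.97 dB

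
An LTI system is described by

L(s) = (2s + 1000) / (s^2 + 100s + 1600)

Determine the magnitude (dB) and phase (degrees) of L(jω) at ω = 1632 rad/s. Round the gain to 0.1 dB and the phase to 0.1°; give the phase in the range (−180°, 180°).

Substitute s = j1632:
Numerator: 2(j1632) + 1000 = 1000 + j3264
Denominator: (j1632)^2 + 100(j1632) + 1600 = -2661824 + j163200
|N| = √(1000² + 3264²) ≈ 3413.8, ∠N ≈ 72.97°
|D| = √(2661824² + 163200²) ≈ 2.6668e+06, ∠D ≈ 176.49°
|L| = 3413.8 / 2.6668e+06 ≈ 0.0012801
Gain = 20 log₁₀(0.0012801) ≈ -57.86 dB
∠L = 72.97° − 176.49° = -103.52°

-57.9 dB, -103.5°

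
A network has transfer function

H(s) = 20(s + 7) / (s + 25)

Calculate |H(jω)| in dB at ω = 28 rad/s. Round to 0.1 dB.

At s = jω = j28:
zero (s+7): 7 + j28 → |·| = √(7²+28²) = √833 ≈ 28.862, ∠ = arctan(28/7) ≈ 75.96°
pole (s+25): 25 + j28 → |·| = √(25²+28²) = √1409 ≈ 37.537, ∠ = arctan(28/25) ≈ 48.24°
|H| = 20 · 28.862 / 37.537 ≈ 15.378
Gain = 20 log₁₀(15.378) ≈ 23.74 dB

23.7 dB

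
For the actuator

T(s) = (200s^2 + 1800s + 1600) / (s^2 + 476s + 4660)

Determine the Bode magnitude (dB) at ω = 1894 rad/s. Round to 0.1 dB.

45.8 dB

Substitute s = j1894:
Numerator: 200(j1894)^2 + 1800(j1894) + 1600 = -717445600 + j3409200
Denominator: (j1894)^2 + 476(j1894) + 4660 = -3582576 + j901544
|N| = √(717445600² + 3409200²) ≈ 7.1745e+08, ∠N ≈ 179.73°
|D| = √(3582576² + 901544²) ≈ 3.6943e+06, ∠D ≈ 165.87°
|T| = 7.1745e+08 / 3.6943e+06 ≈ 194.2
Gain = 20 log₁₀(194.2) ≈ 45.76 dB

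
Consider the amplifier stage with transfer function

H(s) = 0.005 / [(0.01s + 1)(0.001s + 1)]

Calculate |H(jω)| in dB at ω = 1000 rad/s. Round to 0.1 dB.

-69.1 dB

At ω = 1000 rad/s:
pole (1 + j1000·0.01) = 1 + j10 → |·| ≈ 10.05, ∠ ≈ 84.29°
pole (1 + j1000·0.001) = 1 + j1 → |·| ≈ 1.4142, ∠ ≈ 45.00°
|H| = 0.005 · 1 / (10.05 · 1.4142) ≈ 0.0003518
Gain = 20 log₁₀(0.0003518) ≈ -69.07 dB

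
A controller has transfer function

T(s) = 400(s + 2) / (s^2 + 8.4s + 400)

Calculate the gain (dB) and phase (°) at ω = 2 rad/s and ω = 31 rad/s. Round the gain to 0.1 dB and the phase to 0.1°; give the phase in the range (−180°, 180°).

ω = 2: 9.1 dB, 42.6°; ω = 31: 26.1 dB, -68.8°

At s = jω = j2:
zero (s+2): 2 + j2 → |·| = √(2²+2²) = √8 ≈ 2.8284, ∠ = arctan(2/2) ≈ 45.00°
quadratic: (j2)² + 8.4·j2 + 400 = 396 + j16.8 → |·| ≈ 396.36, ∠ ≈ 2.43°
|T| = 400 · 2.8284 / 396.36 ≈ 2.8544
Gain = 20 log₁₀(2.8544) ≈ 9.11 dB
∠T = 45.00° − 2.43° = 42.57°

At s = jω = j31:
zero (s+2): 2 + j31 → |·| = √(2²+31²) = √965 ≈ 31.064, ∠ = arctan(31/2) ≈ 86.31°
quadratic: (j31)² + 8.4·j31 + 400 = -561 + j260.4 → |·| ≈ 618.49, ∠ ≈ 155.10°
|T| = 400 · 31.064 / 618.49 ≈ 20.09
Gain = 20 log₁₀(20.09) ≈ 26.06 dB
∠T = 86.31° − 155.10° = -68.79°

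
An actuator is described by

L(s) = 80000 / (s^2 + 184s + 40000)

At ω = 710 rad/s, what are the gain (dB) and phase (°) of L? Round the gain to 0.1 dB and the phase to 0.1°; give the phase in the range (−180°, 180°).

At s = jω = j710:
quadratic: (j710)² + 184·j710 + 40000 = -464100 + j130640 → |·| ≈ 4.8214e+05, ∠ ≈ 164.28°
|L| = 80000 / 4.8214e+05 ≈ 0.16593
Gain = 20 log₁₀(0.16593) ≈ -15.60 dB
∠L = 0.00° − 164.28° = -164.28°

-15.6 dB, -164.3°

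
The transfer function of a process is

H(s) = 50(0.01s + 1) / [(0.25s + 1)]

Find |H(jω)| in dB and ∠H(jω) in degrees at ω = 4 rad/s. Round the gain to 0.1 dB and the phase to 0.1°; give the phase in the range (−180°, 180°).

31.0 dB, -42.7°

At ω = 4 rad/s:
zero (1 + j4·0.01) = 1 + j0.04 → |·| ≈ 1.0008, ∠ ≈ 2.29°
pole (1 + j4·0.25) = 1 + j1 → |·| ≈ 1.4142, ∠ ≈ 45.00°
|H| = 50 · 1.0008 / (1.4142) ≈ 35.384
Gain = 20 log₁₀(35.384) ≈ 30.98 dB
∠H = (2.29°) − (45.00°) = -42.71°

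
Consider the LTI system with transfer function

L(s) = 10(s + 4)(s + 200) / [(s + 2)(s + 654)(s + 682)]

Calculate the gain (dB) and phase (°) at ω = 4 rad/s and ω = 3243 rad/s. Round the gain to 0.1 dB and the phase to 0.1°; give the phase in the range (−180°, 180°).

At s = jω = j4:
zero (s+4): 4 + j4 → |·| = √(4²+4²) = √32 ≈ 5.6569, ∠ = arctan(4/4) ≈ 45.00°
zero (s+200): 200 + j4 → |·| = √(200²+4²) = √40016 ≈ 200.04, ∠ = arctan(4/200) ≈ 1.15°
pole (s+2): 2 + j4 → |·| = √(2²+4²) = √20 ≈ 4.4721, ∠ = arctan(4/2) ≈ 63.43°
pole (s+654): 654 + j4 → |·| = √(654²+4²) = √427732 ≈ 654.01, ∠ = arctan(4/654) ≈ 0.35°
pole (s+682): 682 + j4 → |·| = √(682²+4²) = √465140 ≈ 682.01, ∠ = arctan(4/682) ≈ 0.34°
|L| = 10 · 1131.6 / 1.9947e+06 ≈ 0.005673
Gain = 20 log₁₀(0.005673) ≈ -44.92 dB
∠L = 46.15° − 64.12° = -17.97°

At s = jω = j3243:
zero (s+4): 4 + j3243 → |·| = √(4²+3243²) = √10517065 ≈ 3243, ∠ = arctan(3243/4) ≈ 89.93°
zero (s+200): 200 + j3243 → |·| = √(200²+3243²) = √10557049 ≈ 3249.2, ∠ = arctan(3243/200) ≈ 86.47°
pole (s+2): 2 + j3243 → |·| = √(2²+3243²) = √10517053 ≈ 3243, ∠ = arctan(3243/2) ≈ 89.96°
pole (s+654): 654 + j3243 → |·| = √(654²+3243²) = √10944765 ≈ 3308.3, ∠ = arctan(3243/654) ≈ 78.60°
pole (s+682): 682 + j3243 → |·| = √(682²+3243²) = √10982173 ≈ 3313.9, ∠ = arctan(3243/682) ≈ 78.12°
|L| = 10 · 1.0537e+07 / 3.5554e+10 ≈ 0.0029637
Gain = 20 log₁₀(0.0029637) ≈ -50.56 dB
∠L = 176.40° − 246.68° = -70.28°

ω = 4: -44.9 dB, -18.0°; ω = 3243: -50.6 dB, -70.3°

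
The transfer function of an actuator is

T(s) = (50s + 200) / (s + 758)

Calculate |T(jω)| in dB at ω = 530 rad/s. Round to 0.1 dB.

29.1 dB

Substitute s = j530:
Numerator: 50(j530) + 200 = 200 + j26500
Denominator: (j530) + 758 = 758 + j530
|N| = √(200² + 26500²) ≈ 26501, ∠N ≈ 89.57°
|D| = √(758² + 530²) ≈ 924.91, ∠D ≈ 34.96°
|T| = 26501 / 924.91 ≈ 28.653
Gain = 20 log₁₀(28.653) ≈ 29.14 dB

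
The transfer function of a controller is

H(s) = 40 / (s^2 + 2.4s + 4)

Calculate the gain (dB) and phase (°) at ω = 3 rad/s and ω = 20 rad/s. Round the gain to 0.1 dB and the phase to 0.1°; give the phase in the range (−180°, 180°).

ω = 3: 13.2 dB, -124.8°; ω = 20: -20.0 dB, -173.1°

At s = jω = j3:
quadratic: (j3)² + 2.4·j3 + 4 = -5 + j7.2 → |·| ≈ 8.7658, ∠ ≈ 124.78°
|H| = 40 / 8.7658 ≈ 4.5632
Gain = 20 log₁₀(4.5632) ≈ 13.19 dB
∠H = 0.00° − 124.78° = -124.78°

At s = jω = j20:
quadratic: (j20)² + 2.4·j20 + 4 = -396 + j48 → |·| ≈ 398.9, ∠ ≈ 173.09°
|H| = 40 / 398.9 ≈ 0.10028
Gain = 20 log₁₀(0.10028) ≈ -19.98 dB
∠H = 0.00° − 173.09° = -173.09°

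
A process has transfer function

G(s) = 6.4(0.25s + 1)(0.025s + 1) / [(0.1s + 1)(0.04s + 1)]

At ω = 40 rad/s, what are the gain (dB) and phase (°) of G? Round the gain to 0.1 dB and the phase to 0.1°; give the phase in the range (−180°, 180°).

At ω = 40 rad/s:
zero (1 + j40·0.25) = 1 + j10 → |·| ≈ 10.05, ∠ ≈ 84.29°
zero (1 + j40·0.025) = 1 + j1 → |·| ≈ 1.4142, ∠ ≈ 45.00°
pole (1 + j40·0.1) = 1 + j4 → |·| ≈ 4.1231, ∠ ≈ 75.96°
pole (1 + j40·0.04) = 1 + j1.6 → |·| ≈ 1.8868, ∠ ≈ 57.99°
|G| = 6.4 · 10.05 · 1.4142 / (4.1231 · 1.8868) ≈ 11.692
Gain = 20 log₁₀(11.692) ≈ 21.36 dB
∠G = (84.29° + 45.00°) − (75.96° + 57.99°) = -4.66°

21.4 dB, -4.7°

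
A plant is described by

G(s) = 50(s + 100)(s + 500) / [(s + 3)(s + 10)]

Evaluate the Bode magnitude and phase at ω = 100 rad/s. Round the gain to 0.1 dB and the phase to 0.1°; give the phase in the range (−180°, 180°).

At s = jω = j100:
zero (s+100): 100 + j100 → |·| = √(100²+100²) = √20000 ≈ 141.42, ∠ = arctan(100/100) ≈ 45.00°
zero (s+500): 500 + j100 → |·| = √(500²+100²) = √260000 ≈ 509.9, ∠ = arctan(100/500) ≈ 11.31°
pole (s+3): 3 + j100 → |·| = √(3²+100²) = √10009 ≈ 100.04, ∠ = arctan(100/3) ≈ 88.28°
pole (s+10): 10 + j100 → |·| = √(10²+100²) = √10100 ≈ 100.5, ∠ = arctan(100/10) ≈ 84.29°
|G| = 50 · 72110 / 10054 ≈ 358.61
Gain = 20 log₁₀(358.61) ≈ 51.09 dB
∠G = 56.31° − 172.57° = -116.26°

51.1 dB, -116.3°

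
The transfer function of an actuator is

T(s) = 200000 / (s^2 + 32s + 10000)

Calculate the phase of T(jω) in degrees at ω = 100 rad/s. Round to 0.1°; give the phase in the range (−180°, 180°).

At s = jω = j100:
quadratic: (j100)² + 32·j100 + 10000 = 0 + j3200 → |·| ≈ 3200, ∠ ≈ 90.00°
∠T = 0.00° − 90.00° = -90.00°

-90.0°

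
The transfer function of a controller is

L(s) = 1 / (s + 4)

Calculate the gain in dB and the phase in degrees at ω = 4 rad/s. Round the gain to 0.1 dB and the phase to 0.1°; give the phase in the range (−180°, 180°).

Substitute s = j4:
Numerator: 1 = 1 + j0
Denominator: (j4) + 4 = 4 + j4
|N| = √(1² + 0²) ≈ 1, ∠N ≈ 0.00°
|D| = √(4² + 4²) ≈ 5.6569, ∠D ≈ 45.00°
|L| = 1 / 5.6569 ≈ 0.17678
Gain = 20 log₁₀(0.17678) ≈ -15.05 dB
∠L = 0.00° − 45.00° = -45.00°

-15.1 dB, -45.0°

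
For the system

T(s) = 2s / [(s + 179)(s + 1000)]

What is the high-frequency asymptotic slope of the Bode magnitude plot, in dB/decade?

-20 dB/decade

Each pole contributes −20 dB/decade at high frequency; each zero contributes +20 dB/decade.
Net: 1 zero(s) − 2 pole(s) → -20 dB/decade.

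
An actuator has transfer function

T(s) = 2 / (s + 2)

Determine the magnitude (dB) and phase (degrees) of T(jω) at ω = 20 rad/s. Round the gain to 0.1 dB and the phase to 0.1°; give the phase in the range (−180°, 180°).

At s = jω = j20:
pole (s+2): 2 + j20 → |·| = √(2²+20²) = √404 ≈ 20.1, ∠ = arctan(20/2) ≈ 84.29°
|T| = 2 / 20.1 ≈ 0.099502
Gain = 20 log₁₀(0.099502) ≈ -20.04 dB
∠T = 0.00° − 84.29° = -84.29°

-20.0 dB, -84.3°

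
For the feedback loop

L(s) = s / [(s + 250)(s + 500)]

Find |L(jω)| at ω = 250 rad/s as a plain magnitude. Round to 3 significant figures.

0.00126

At s = jω = j250:
zero at origin: s = j250 → |·| = 250, ∠ = 90.00°
pole (s+250): 250 + j250 → |·| = √(250²+250²) = √125000 ≈ 353.55, ∠ = arctan(250/250) ≈ 45.00°
pole (s+500): 500 + j250 → |·| = √(500²+250²) = √312500 ≈ 559.02, ∠ = arctan(250/500) ≈ 26.57°
|L| = 1 · 250 / 1.9764e+05 ≈ 0.0012649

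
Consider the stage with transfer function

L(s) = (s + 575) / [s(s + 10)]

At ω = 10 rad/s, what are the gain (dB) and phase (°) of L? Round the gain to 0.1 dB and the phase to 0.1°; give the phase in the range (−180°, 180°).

At s = jω = j10:
zero (s+575): 575 + j10 → |·| = √(575²+10²) = √330725 ≈ 575.09, ∠ = arctan(10/575) ≈ 1.00°
pole (s+10): 10 + j10 → |·| = √(10²+10²) = √200 ≈ 14.142, ∠ = arctan(10/10) ≈ 45.00°
pole at origin: |s| = 10, ∠ = 90.00° (in denominator)
|L| = 1 · 575.09 / 141.42 ≈ 4.0665
Gain = 20 log₁₀(4.0665) ≈ 12.18 dB
∠L = 1.00° − 135.00° = -134.00°

12.2 dB, -134.0°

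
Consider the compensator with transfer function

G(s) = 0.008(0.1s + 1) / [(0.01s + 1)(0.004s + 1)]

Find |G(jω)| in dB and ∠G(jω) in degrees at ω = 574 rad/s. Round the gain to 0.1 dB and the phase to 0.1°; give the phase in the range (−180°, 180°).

At ω = 574 rad/s:
zero (1 + j574·0.1) = 1 + j57.4 → |·| ≈ 57.409, ∠ ≈ 89.00°
pole (1 + j574·0.01) = 1 + j5.74 → |·| ≈ 5.8265, ∠ ≈ 80.12°
pole (1 + j574·0.004) = 1 + j2.296 → |·| ≈ 2.5043, ∠ ≈ 66.46°
|G| = 0.008 · 57.409 / (5.8265 · 2.5043) ≈ 0.031476
Gain = 20 log₁₀(0.031476) ≈ -30.04 dB
∠G = (89.00°) − (80.12° + 66.46°) = -57.58°

-30.0 dB, -57.6°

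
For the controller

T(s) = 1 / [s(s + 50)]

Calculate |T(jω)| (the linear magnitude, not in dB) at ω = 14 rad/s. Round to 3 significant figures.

0.00138

At s = jω = j14:
pole (s+50): 50 + j14 → |·| = √(50²+14²) = √2696 ≈ 51.923, ∠ = arctan(14/50) ≈ 15.64°
pole at origin: |s| = 14, ∠ = 90.00° (in denominator)
|T| = 1 / 726.92 ≈ 0.0013757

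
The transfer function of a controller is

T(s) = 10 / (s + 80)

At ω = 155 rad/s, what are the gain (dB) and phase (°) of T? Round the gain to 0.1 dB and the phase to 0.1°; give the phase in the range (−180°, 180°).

-24.8 dB, -62.7°

At s = jω = j155:
pole (s+80): 80 + j155 → |·| = √(80²+155²) = √30425 ≈ 174.43, ∠ = arctan(155/80) ≈ 62.70°
|T| = 10 / 174.43 ≈ 0.05733
Gain = 20 log₁₀(0.05733) ≈ -24.83 dB
∠T = 0.00° − 62.70° = -62.70°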